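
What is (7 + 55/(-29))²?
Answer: 21904/841 ≈ 26.045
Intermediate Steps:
(7 + 55/(-29))² = (7 + 55*(-1/29))² = (7 - 55/29)² = (148/29)² = 21904/841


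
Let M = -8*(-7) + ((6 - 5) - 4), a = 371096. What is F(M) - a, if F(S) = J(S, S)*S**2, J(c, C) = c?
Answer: -222219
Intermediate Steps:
M = 53 (M = 56 + (1 - 4) = 56 - 3 = 53)
F(S) = S**3 (F(S) = S*S**2 = S**3)
F(M) - a = 53**3 - 1*371096 = 148877 - 371096 = -222219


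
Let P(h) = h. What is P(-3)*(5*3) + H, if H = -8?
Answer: -53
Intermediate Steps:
P(-3)*(5*3) + H = -15*3 - 8 = -3*15 - 8 = -45 - 8 = -53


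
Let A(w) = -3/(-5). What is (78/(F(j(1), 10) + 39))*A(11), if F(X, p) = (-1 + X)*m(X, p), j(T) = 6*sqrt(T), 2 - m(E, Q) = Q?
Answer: -234/5 ≈ -46.800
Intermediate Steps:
m(E, Q) = 2 - Q
A(w) = 3/5 (A(w) = -3*(-1/5) = 3/5)
F(X, p) = (-1 + X)*(2 - p)
(78/(F(j(1), 10) + 39))*A(11) = (78/(-(-1 + 6*sqrt(1))*(-2 + 10) + 39))*(3/5) = (78/(-1*(-1 + 6*1)*8 + 39))*(3/5) = (78/(-1*(-1 + 6)*8 + 39))*(3/5) = (78/(-1*5*8 + 39))*(3/5) = (78/(-40 + 39))*(3/5) = (78/(-1))*(3/5) = (78*(-1))*(3/5) = -78*3/5 = -234/5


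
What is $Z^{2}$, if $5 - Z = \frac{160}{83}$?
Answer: $\frac{65025}{6889} \approx 9.439$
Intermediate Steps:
$Z = \frac{255}{83}$ ($Z = 5 - \frac{160}{83} = \frac{255}{83} \approx 3.0723$)
$Z^{2} = \left(\frac{255}{83}\right)^{2} = \frac{65025}{6889}$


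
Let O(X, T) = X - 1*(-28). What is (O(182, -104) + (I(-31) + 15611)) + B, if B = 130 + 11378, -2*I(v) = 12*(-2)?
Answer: 27341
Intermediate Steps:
O(X, T) = 28 + X (O(X, T) = X + 28 = 28 + X)
I(v) = 12 (I(v) = -6*(-2) = -½*(-24) = 12)
B = 11508
(O(182, -104) + (I(-31) + 15611)) + B = ((28 + 182) + (12 + 15611)) + 11508 = (210 + 15623) + 11508 = 15833 + 11508 = 27341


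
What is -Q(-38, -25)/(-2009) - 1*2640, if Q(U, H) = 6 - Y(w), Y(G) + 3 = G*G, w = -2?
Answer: -5303755/2009 ≈ -2640.0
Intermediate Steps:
Y(G) = -3 + G**2 (Y(G) = -3 + G*G = -3 + G**2)
Q(U, H) = 5 (Q(U, H) = 6 - (-3 + (-2)**2) = 6 - (-3 + 4) = 6 - 1*1 = 6 - 1 = 5)
-Q(-38, -25)/(-2009) - 1*2640 = -5/(-2009) - 1*2640 = -5*(-1)/2009 - 2640 = -1*(-5/2009) - 2640 = 5/2009 - 2640 = -5303755/2009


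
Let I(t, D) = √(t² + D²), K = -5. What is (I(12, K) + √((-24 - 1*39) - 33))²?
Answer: 73 + 104*I*√6 ≈ 73.0 + 254.75*I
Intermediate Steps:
I(t, D) = √(D² + t²)
(I(12, K) + √((-24 - 1*39) - 33))² = (√((-5)² + 12²) + √((-24 - 1*39) - 33))² = (√(25 + 144) + √((-24 - 39) - 33))² = (√169 + √(-63 - 33))² = (13 + √(-96))² = (13 + 4*I*√6)²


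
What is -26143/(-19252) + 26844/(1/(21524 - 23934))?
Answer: -1245489631937/19252 ≈ -6.4694e+7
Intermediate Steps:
-26143/(-19252) + 26844/(1/(21524 - 23934)) = -26143*(-1/19252) + 26844/(1/(-2410)) = 26143/19252 + 26844/(-1/2410) = 26143/19252 + 26844*(-2410) = 26143/19252 - 64694040 = -1245489631937/19252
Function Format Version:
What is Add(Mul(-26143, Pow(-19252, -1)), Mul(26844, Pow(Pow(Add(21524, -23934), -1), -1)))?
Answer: Rational(-1245489631937, 19252) ≈ -6.4694e+7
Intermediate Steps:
Add(Mul(-26143, Pow(-19252, -1)), Mul(26844, Pow(Pow(Add(21524, -23934), -1), -1))) = Add(Mul(-26143, Rational(-1, 19252)), Mul(26844, Pow(Pow(-2410, -1), -1))) = Add(Rational(26143, 19252), Mul(26844, Pow(Rational(-1, 2410), -1))) = Add(Rational(26143, 19252), Mul(26844, -2410)) = Add(Rational(26143, 19252), -64694040) = Rational(-1245489631937, 19252)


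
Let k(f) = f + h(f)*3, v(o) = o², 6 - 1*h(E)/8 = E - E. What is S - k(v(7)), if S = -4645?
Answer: -4838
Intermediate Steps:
h(E) = 48 (h(E) = 48 - 8*(E - E) = 48 - 8*0 = 48 + 0 = 48)
k(f) = 144 + f (k(f) = f + 48*3 = f + 144 = 144 + f)
S - k(v(7)) = -4645 - (144 + 7²) = -4645 - (144 + 49) = -4645 - 1*193 = -4645 - 193 = -4838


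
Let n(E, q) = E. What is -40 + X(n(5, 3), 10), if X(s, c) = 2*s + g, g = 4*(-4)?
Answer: -46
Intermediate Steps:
g = -16
X(s, c) = -16 + 2*s (X(s, c) = 2*s - 16 = -16 + 2*s)
-40 + X(n(5, 3), 10) = -40 + (-16 + 2*5) = -40 + (-16 + 10) = -40 - 6 = -46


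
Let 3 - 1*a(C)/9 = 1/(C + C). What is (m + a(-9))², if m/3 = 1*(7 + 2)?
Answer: 11881/4 ≈ 2970.3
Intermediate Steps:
m = 27 (m = 3*(1*(7 + 2)) = 3*(1*9) = 3*9 = 27)
a(C) = 27 - 9/(2*C) (a(C) = 27 - 9/(C + C) = 27 - 9*1/(2*C) = 27 - 9/(2*C))
(m + a(-9))² = (27 + (27 - 9/2/(-9)))² = (27 + (27 - 9/2*(-⅑)))² = (27 + (27 + ½))² = (27 + 55/2)² = (109/2)² = 11881/4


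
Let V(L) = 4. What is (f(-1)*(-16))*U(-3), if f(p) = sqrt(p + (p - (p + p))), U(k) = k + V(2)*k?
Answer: 0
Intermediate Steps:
U(k) = 5*k (U(k) = k + 4*k = 5*k)
f(p) = 0 (f(p) = sqrt(p + (p - 2*p)) = sqrt(p - p) = sqrt(0) = 0)
(f(-1)*(-16))*U(-3) = (0*(-16))*(5*(-3)) = 0*(-15) = 0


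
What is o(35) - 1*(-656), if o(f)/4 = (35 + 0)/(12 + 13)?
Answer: 3308/5 ≈ 661.60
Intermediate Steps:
o(f) = 28/5 (o(f) = 4*((35 + 0)/(12 + 13)) = 4*(35/25) = 4*(35*(1/25)) = 4*(7/5) = 28/5)
o(35) - 1*(-656) = 28/5 - 1*(-656) = 28/5 + 656 = 3308/5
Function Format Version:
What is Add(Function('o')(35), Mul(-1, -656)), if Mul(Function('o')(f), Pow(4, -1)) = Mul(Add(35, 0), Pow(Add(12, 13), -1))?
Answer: Rational(3308, 5) ≈ 661.60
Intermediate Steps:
Function('o')(f) = Rational(28, 5) (Function('o')(f) = Mul(4, Mul(Add(35, 0), Pow(Add(12, 13), -1))) = Mul(4, Mul(35, Pow(25, -1))) = Mul(4, Mul(35, Rational(1, 25))) = Mul(4, Rational(7, 5)) = Rational(28, 5))
Add(Function('o')(35), Mul(-1, -656)) = Add(Rational(28, 5), Mul(-1, -656)) = Add(Rational(28, 5), 656) = Rational(3308, 5)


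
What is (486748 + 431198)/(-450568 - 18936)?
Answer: -458973/234752 ≈ -1.9551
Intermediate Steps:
(486748 + 431198)/(-450568 - 18936) = 917946/(-469504) = 917946*(-1/469504) = -458973/234752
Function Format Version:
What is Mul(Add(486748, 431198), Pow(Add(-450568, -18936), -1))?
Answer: Rational(-458973, 234752) ≈ -1.9551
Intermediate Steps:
Mul(Add(486748, 431198), Pow(Add(-450568, -18936), -1)) = Mul(917946, Pow(-469504, -1)) = Mul(917946, Rational(-1, 469504)) = Rational(-458973, 234752)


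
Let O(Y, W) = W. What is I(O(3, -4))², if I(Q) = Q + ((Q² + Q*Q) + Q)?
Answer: 576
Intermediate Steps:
I(Q) = 2*Q + 2*Q² (I(Q) = Q + ((Q² + Q²) + Q) = Q + (2*Q² + Q) = Q + (Q + 2*Q²) = 2*Q + 2*Q²)
I(O(3, -4))² = (2*(-4)*(1 - 4))² = (2*(-4)*(-3))² = 24² = 576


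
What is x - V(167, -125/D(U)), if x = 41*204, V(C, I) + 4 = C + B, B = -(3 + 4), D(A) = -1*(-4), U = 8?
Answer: 8208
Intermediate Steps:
D(A) = 4
B = -7 (B = -1*7 = -7)
V(C, I) = -11 + C (V(C, I) = -4 + (C - 7) = -4 + (-7 + C) = -11 + C)
x = 8364
x - V(167, -125/D(U)) = 8364 - (-11 + 167) = 8364 - 1*156 = 8364 - 156 = 8208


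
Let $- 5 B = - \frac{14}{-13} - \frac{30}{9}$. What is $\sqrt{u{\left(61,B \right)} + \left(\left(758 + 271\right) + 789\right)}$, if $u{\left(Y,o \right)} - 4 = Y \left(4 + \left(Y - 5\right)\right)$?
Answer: $\sqrt{5482} \approx 74.041$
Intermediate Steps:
$B = \frac{88}{195}$ ($B = - \frac{- \frac{14}{-13} - \frac{30}{9}}{5} = - \frac{\left(-14\right) \left(- \frac{1}{13}\right) - \frac{10}{3}}{5} = - \frac{\frac{14}{13} - \frac{10}{3}}{5} = \left(- \frac{1}{5}\right) \left(- \frac{88}{39}\right) = \frac{88}{195} \approx 0.45128$)
$u{\left(Y,o \right)} = 4 + Y \left(-1 + Y\right)$ ($u{\left(Y,o \right)} = 4 + Y \left(4 + \left(Y - 5\right)\right) = 4 + Y \left(4 + \left(-5 + Y\right)\right) = 4 + Y \left(-1 + Y\right)$)
$\sqrt{u{\left(61,B \right)} + \left(\left(758 + 271\right) + 789\right)} = \sqrt{\left(4 + 61^{2} - 61\right) + \left(\left(758 + 271\right) + 789\right)} = \sqrt{\left(4 + 3721 - 61\right) + \left(1029 + 789\right)} = \sqrt{3664 + 1818} = \sqrt{5482}$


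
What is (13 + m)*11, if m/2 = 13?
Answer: 429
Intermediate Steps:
m = 26 (m = 2*13 = 26)
(13 + m)*11 = (13 + 26)*11 = 39*11 = 429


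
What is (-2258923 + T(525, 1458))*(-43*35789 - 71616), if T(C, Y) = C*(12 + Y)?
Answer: 2395156064939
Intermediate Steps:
(-2258923 + T(525, 1458))*(-43*35789 - 71616) = (-2258923 + 525*(12 + 1458))*(-43*35789 - 71616) = (-2258923 + 525*1470)*(-1538927 - 71616) = (-2258923 + 771750)*(-1610543) = -1487173*(-1610543) = 2395156064939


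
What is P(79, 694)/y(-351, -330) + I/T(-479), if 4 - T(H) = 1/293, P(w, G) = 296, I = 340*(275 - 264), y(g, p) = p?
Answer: 180636992/193215 ≈ 934.90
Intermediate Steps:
I = 3740 (I = 340*11 = 3740)
T(H) = 1171/293 (T(H) = 4 - 1/293 = 1171/293)
P(79, 694)/y(-351, -330) + I/T(-479) = 296/(-330) + 3740/(1171/293) = 296*(-1/330) + 3740*(293/1171) = -148/165 + 1095820/1171 = 180636992/193215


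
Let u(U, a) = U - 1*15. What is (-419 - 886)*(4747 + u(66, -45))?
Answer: -6261390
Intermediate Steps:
u(U, a) = -15 + U (u(U, a) = U - 15 = -15 + U)
(-419 - 886)*(4747 + u(66, -45)) = (-419 - 886)*(4747 + (-15 + 66)) = -1305*(4747 + 51) = -1305*4798 = -6261390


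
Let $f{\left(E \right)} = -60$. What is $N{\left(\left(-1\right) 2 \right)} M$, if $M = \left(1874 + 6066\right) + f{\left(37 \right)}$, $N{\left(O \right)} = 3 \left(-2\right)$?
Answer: $-47280$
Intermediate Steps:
$N{\left(O \right)} = -6$
$M = 7880$ ($M = \left(1874 + 6066\right) - 60 = 7940 - 60 = 7880$)
$N{\left(\left(-1\right) 2 \right)} M = \left(-6\right) 7880 = -47280$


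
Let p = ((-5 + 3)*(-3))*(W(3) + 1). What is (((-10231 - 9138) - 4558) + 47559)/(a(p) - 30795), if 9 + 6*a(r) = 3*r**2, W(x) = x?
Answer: -47264/61017 ≈ -0.77460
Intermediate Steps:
p = 24 (p = ((-5 + 3)*(-3))*(3 + 1) = -2*(-3)*4 = 6*4 = 24)
a(r) = -3/2 + r**2/2 (a(r) = -3/2 + (3*r**2)/6 = -3/2 + r**2/2)
(((-10231 - 9138) - 4558) + 47559)/(a(p) - 30795) = (((-10231 - 9138) - 4558) + 47559)/((-3/2 + (1/2)*24**2) - 30795) = ((-19369 - 4558) + 47559)/((-3/2 + (1/2)*576) - 30795) = (-23927 + 47559)/((-3/2 + 288) - 30795) = 23632/(573/2 - 30795) = 23632/(-61017/2) = 23632*(-2/61017) = -47264/61017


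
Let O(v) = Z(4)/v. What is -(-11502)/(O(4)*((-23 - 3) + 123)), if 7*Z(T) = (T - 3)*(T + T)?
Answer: 40257/97 ≈ 415.02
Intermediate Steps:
Z(T) = 2*T*(-3 + T)/7 (Z(T) = ((T - 3)*(T + T))/7 = ((-3 + T)*(2*T))/7 = (2*T*(-3 + T))/7 = 2*T*(-3 + T)/7)
O(v) = 8/(7*v) (O(v) = ((2/7)*4*(-3 + 4))/v = ((2/7)*4*1)/v = 8/(7*v))
-(-11502)/(O(4)*((-23 - 3) + 123)) = -(-11502)/(((8/7)/4)*((-23 - 3) + 123)) = -(-11502)/(((8/7)*(¼))*(-26 + 123)) = -(-11502)/((2/7)*97) = -(-11502)/194/7 = -(-11502)*7/194 = -1*(-40257/97) = 40257/97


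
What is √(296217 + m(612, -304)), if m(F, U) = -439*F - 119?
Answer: √27430 ≈ 165.62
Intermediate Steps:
m(F, U) = -119 - 439*F
√(296217 + m(612, -304)) = √(296217 + (-119 - 439*612)) = √(296217 + (-119 - 268668)) = √(296217 - 268787) = √27430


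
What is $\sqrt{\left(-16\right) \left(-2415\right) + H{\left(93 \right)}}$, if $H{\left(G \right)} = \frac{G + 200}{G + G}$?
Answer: $\frac{\sqrt{1336843938}}{186} \approx 196.57$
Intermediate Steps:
$H{\left(G \right)} = \frac{200 + G}{2 G}$
$\sqrt{\left(-16\right) \left(-2415\right) + H{\left(93 \right)}} = \sqrt{\left(-16\right) \left(-2415\right) + \frac{200 + 93}{2 \cdot 93}} = \sqrt{38640 + \frac{1}{2} \cdot \frac{1}{93} \cdot 293} = \sqrt{38640 + \frac{293}{186}} = \sqrt{\frac{7187333}{186}} = \frac{\sqrt{1336843938}}{186}$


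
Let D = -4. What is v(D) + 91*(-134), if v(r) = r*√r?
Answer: -12194 - 8*I ≈ -12194.0 - 8.0*I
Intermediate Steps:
v(r) = r^(3/2)
v(D) + 91*(-134) = (-4)^(3/2) + 91*(-134) = -8*I - 12194 = -12194 - 8*I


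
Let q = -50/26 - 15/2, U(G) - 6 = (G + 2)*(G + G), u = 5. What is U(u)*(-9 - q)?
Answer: 418/13 ≈ 32.154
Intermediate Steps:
U(G) = 6 + 2*G*(2 + G) (U(G) = 6 + (G + 2)*(G + G) = 6 + (2 + G)*(2*G) = 6 + 2*G*(2 + G))
q = -245/26 (q = -50*1/26 - 15*½ = -25/13 - 15/2 = -245/26 ≈ -9.4231)
U(u)*(-9 - q) = (6 + 2*5² + 4*5)*(-9 - 1*(-245/26)) = (6 + 2*25 + 20)*(-9 + 245/26) = (6 + 50 + 20)*(11/26) = 76*(11/26) = 418/13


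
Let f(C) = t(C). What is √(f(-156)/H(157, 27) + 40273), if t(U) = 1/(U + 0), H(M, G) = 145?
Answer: √5151565089645/11310 ≈ 200.68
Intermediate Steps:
t(U) = 1/U
f(C) = 1/C
√(f(-156)/H(157, 27) + 40273) = √(1/(-156*145) + 40273) = √(-1/156*1/145 + 40273) = √(-1/22620 + 40273) = √(910975259/22620) = √5151565089645/11310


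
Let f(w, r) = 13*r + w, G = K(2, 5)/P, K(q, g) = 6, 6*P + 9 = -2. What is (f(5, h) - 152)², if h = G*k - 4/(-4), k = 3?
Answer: 8282884/121 ≈ 68454.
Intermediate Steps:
P = -11/6 (P = -3/2 + (⅙)*(-2) = -3/2 - ⅓ = -11/6 ≈ -1.8333)
G = -36/11 (G = 6/(-11/6) = 6*(-6/11) = -36/11 ≈ -3.2727)
h = -97/11 (h = -36/11*3 - 4/(-4) = -108/11 - 4*(-¼) = -108/11 + 1 = -97/11 ≈ -8.8182)
f(w, r) = w + 13*r
(f(5, h) - 152)² = ((5 + 13*(-97/11)) - 152)² = ((5 - 1261/11) - 152)² = (-1206/11 - 152)² = (-2878/11)² = 8282884/121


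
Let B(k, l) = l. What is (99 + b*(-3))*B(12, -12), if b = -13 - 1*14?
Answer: -2160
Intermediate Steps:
b = -27 (b = -13 - 14 = -27)
(99 + b*(-3))*B(12, -12) = (99 - 27*(-3))*(-12) = (99 + 81)*(-12) = 180*(-12) = -2160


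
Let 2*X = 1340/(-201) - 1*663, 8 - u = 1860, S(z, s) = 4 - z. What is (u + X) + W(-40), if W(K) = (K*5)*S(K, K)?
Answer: -65921/6 ≈ -10987.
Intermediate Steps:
u = -1852 (u = 8 - 1*1860 = 8 - 1860 = -1852)
W(K) = 5*K*(4 - K) (W(K) = (K*5)*(4 - K) = (5*K)*(4 - K) = 5*K*(4 - K))
X = -2009/6 (X = (1340/(-201) - 1*663)/2 = (1340*(-1/201) - 663)/2 = (-20/3 - 663)/2 = (½)*(-2009/3) = -2009/6 ≈ -334.83)
(u + X) + W(-40) = (-1852 - 2009/6) + 5*(-40)*(4 - 1*(-40)) = -13121/6 + 5*(-40)*(4 + 40) = -13121/6 + 5*(-40)*44 = -13121/6 - 8800 = -65921/6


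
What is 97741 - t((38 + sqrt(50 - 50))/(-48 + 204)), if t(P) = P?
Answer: 7623779/78 ≈ 97741.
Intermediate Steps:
97741 - t((38 + sqrt(50 - 50))/(-48 + 204)) = 97741 - (38 + sqrt(50 - 50))/(-48 + 204) = 97741 - (38 + sqrt(0))/156 = 97741 - (38 + 0)/156 = 97741 - 38/156 = 97741 - 1*19/78 = 97741 - 19/78 = 7623779/78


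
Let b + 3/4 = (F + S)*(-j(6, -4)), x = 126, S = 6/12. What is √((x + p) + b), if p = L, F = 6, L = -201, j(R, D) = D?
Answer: I*√199/2 ≈ 7.0534*I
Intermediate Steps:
S = ½ (S = 6*(1/12) = ½ ≈ 0.50000)
p = -201
b = 101/4 (b = -¾ + (6 + ½)*(-1*(-4)) = -¾ + (13/2)*4 = -¾ + 26 = 101/4 ≈ 25.250)
√((x + p) + b) = √((126 - 201) + 101/4) = √(-75 + 101/4) = √(-199/4) = I*√199/2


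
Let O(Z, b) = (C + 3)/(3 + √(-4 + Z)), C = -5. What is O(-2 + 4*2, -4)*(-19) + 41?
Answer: 401/7 - 38*√2/7 ≈ 49.609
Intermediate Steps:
O(Z, b) = -2/(3 + √(-4 + Z)) (O(Z, b) = (-5 + 3)/(3 + √(-4 + Z)) = -2/(3 + √(-4 + Z)))
O(-2 + 4*2, -4)*(-19) + 41 = -2/(3 + √(-4 + (-2 + 4*2)))*(-19) + 41 = -2/(3 + √(-4 + (-2 + 8)))*(-19) + 41 = -2/(3 + √(-4 + 6))*(-19) + 41 = -2/(3 + √2)*(-19) + 41 = 38/(3 + √2) + 41 = 41 + 38/(3 + √2)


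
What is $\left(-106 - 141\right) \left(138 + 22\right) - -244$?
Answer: $-39276$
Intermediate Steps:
$\left(-106 - 141\right) \left(138 + 22\right) - -244 = \left(-247\right) 160 + 244 = -39520 + 244 = -39276$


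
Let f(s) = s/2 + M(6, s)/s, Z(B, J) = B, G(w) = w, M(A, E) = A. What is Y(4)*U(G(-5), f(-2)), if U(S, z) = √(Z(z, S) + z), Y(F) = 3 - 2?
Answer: 2*I*√2 ≈ 2.8284*I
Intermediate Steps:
Y(F) = 1
f(s) = s/2 + 6/s
U(S, z) = √2*√z (U(S, z) = √(z + z) = √(2*z) = √2*√z)
Y(4)*U(G(-5), f(-2)) = 1*(√2*√((½)*(-2) + 6/(-2))) = 1*(√2*√(-1 + 6*(-½))) = 1*(√2*√(-1 - 3)) = 1*(√2*√(-4)) = 1*(√2*(2*I)) = 1*(2*I*√2) = 2*I*√2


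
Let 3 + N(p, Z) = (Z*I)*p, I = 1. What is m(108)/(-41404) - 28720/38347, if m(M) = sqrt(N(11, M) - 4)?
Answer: -28720/38347 - sqrt(1181)/41404 ≈ -0.74978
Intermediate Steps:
N(p, Z) = -3 + Z*p (N(p, Z) = -3 + (Z*1)*p = -3 + Z*p)
m(M) = sqrt(-7 + 11*M) (m(M) = sqrt((-3 + M*11) - 4) = sqrt((-3 + 11*M) - 4) = sqrt(-7 + 11*M))
m(108)/(-41404) - 28720/38347 = sqrt(-7 + 11*108)/(-41404) - 28720/38347 = sqrt(-7 + 1188)*(-1/41404) - 28720*1/38347 = sqrt(1181)*(-1/41404) - 28720/38347 = -sqrt(1181)/41404 - 28720/38347 = -28720/38347 - sqrt(1181)/41404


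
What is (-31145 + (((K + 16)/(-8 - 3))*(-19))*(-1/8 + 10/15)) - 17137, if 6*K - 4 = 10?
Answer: -3475069/72 ≈ -48265.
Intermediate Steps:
K = 7/3 (K = ⅔ + (⅙)*10 = ⅔ + 5/3 = 7/3 ≈ 2.3333)
(-31145 + (((K + 16)/(-8 - 3))*(-19))*(-1/8 + 10/15)) - 17137 = (-31145 + (((7/3 + 16)/(-8 - 3))*(-19))*(-1/8 + 10/15)) - 17137 = (-31145 + (((55/3)/(-11))*(-19))*(-1*⅛ + 10*(1/15))) - 17137 = (-31145 + (((55/3)*(-1/11))*(-19))*(-⅛ + ⅔)) - 17137 = (-31145 - 5/3*(-19)*(13/24)) - 17137 = (-31145 + (95/3)*(13/24)) - 17137 = (-31145 + 1235/72) - 17137 = -2241205/72 - 17137 = -3475069/72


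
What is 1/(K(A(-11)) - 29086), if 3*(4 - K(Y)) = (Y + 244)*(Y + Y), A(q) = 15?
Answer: -1/31672 ≈ -3.1574e-5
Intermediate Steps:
K(Y) = 4 - 2*Y*(244 + Y)/3 (K(Y) = 4 - (Y + 244)*(Y + Y)/3 = 4 - (244 + Y)*2*Y/3 = 4 - 2*Y*(244 + Y)/3)
1/(K(A(-11)) - 29086) = 1/((4 - 488/3*15 - ⅔*15²) - 29086) = 1/((4 - 2440 - ⅔*225) - 29086) = 1/((4 - 2440 - 150) - 29086) = 1/(-2586 - 29086) = 1/(-31672) = -1/31672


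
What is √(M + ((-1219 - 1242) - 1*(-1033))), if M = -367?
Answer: I*√1795 ≈ 42.367*I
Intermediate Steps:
√(M + ((-1219 - 1242) - 1*(-1033))) = √(-367 + ((-1219 - 1242) - 1*(-1033))) = √(-367 + (-2461 + 1033)) = √(-367 - 1428) = √(-1795) = I*√1795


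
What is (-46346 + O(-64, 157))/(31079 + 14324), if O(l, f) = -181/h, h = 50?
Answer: -2317481/2270150 ≈ -1.0208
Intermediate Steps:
O(l, f) = -181/50
(-46346 + O(-64, 157))/(31079 + 14324) = (-46346 - 181/50)/(31079 + 14324) = -2317481/50/45403 = -2317481/50*1/45403 = -2317481/2270150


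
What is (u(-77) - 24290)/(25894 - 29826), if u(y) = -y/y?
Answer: 24291/3932 ≈ 6.1778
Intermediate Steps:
u(y) = -1 (u(y) = -1*1 = -1)
(u(-77) - 24290)/(25894 - 29826) = (-1 - 24290)/(25894 - 29826) = -24291/(-3932) = -24291*(-1/3932) = 24291/3932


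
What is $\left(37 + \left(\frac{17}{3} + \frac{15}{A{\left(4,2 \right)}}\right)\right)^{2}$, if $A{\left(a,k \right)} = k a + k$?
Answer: $\frac{70225}{36} \approx 1950.7$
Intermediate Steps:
$A{\left(a,k \right)} = k + a k$ ($A{\left(a,k \right)} = a k + k = k + a k$)
$\left(37 + \left(\frac{17}{3} + \frac{15}{A{\left(4,2 \right)}}\right)\right)^{2} = \left(37 + \left(\frac{17}{3} + \frac{15}{2 \left(1 + 4\right)}\right)\right)^{2} = \left(37 + \left(17 \cdot \frac{1}{3} + \frac{15}{2 \cdot 5}\right)\right)^{2} = \left(37 + \left(\frac{17}{3} + \frac{15}{10}\right)\right)^{2} = \left(37 + \left(\frac{17}{3} + 15 \cdot \frac{1}{10}\right)\right)^{2} = \left(37 + \left(\frac{17}{3} + \frac{3}{2}\right)\right)^{2} = \left(37 + \frac{43}{6}\right)^{2} = \left(\frac{265}{6}\right)^{2} = \frac{70225}{36}$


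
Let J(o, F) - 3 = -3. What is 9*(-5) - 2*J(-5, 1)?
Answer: -45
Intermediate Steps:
J(o, F) = 0 (J(o, F) = 3 - 3 = 0)
9*(-5) - 2*J(-5, 1) = 9*(-5) - 2*0 = -45 + 0 = -45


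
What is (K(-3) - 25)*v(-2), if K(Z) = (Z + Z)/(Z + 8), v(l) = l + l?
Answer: 524/5 ≈ 104.80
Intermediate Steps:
v(l) = 2*l
K(Z) = 2*Z/(8 + Z) (K(Z) = (2*Z)/(8 + Z) = 2*Z/(8 + Z))
(K(-3) - 25)*v(-2) = (2*(-3)/(8 - 3) - 25)*(2*(-2)) = (2*(-3)/5 - 25)*(-4) = (2*(-3)*(⅕) - 25)*(-4) = (-6/5 - 25)*(-4) = -131/5*(-4) = 524/5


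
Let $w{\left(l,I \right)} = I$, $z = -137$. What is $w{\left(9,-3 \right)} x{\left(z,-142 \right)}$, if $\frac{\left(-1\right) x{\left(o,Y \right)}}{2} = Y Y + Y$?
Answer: $120132$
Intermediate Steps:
$x{\left(o,Y \right)} = - 2 Y - 2 Y^{2}$ ($x{\left(o,Y \right)} = - 2 \left(Y Y + Y\right) = - 2 \left(Y^{2} + Y\right) = - 2 \left(Y + Y^{2}\right) = - 2 Y - 2 Y^{2}$)
$w{\left(9,-3 \right)} x{\left(z,-142 \right)} = - 3 \left(\left(-2\right) \left(-142\right) \left(1 - 142\right)\right) = - 3 \left(\left(-2\right) \left(-142\right) \left(-141\right)\right) = \left(-3\right) \left(-40044\right) = 120132$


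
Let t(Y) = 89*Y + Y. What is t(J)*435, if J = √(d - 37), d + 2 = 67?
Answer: 78300*√7 ≈ 2.0716e+5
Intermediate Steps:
d = 65 (d = -2 + 67 = 65)
J = 2*√7 (J = √(65 - 37) = √28 = 2*√7 ≈ 5.2915)
t(Y) = 90*Y
t(J)*435 = (90*(2*√7))*435 = (180*√7)*435 = 78300*√7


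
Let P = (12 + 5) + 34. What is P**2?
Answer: 2601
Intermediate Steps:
P = 51 (P = 17 + 34 = 51)
P**2 = 51**2 = 2601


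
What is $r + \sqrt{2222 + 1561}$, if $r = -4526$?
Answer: $-4526 + \sqrt{3783} \approx -4464.5$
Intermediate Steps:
$r + \sqrt{2222 + 1561} = -4526 + \sqrt{2222 + 1561} = -4526 + \sqrt{3783}$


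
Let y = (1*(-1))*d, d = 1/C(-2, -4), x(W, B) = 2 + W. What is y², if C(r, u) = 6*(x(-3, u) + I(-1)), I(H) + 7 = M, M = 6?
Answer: 1/144 ≈ 0.0069444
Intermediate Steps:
I(H) = -1 (I(H) = -7 + 6 = -1)
C(r, u) = -12 (C(r, u) = 6*((2 - 3) - 1) = 6*(-1 - 1) = 6*(-2) = -12)
d = -1/12 (d = 1/(-12) = -1/12 ≈ -0.083333)
y = 1/12 (y = (1*(-1))*(-1/12) = -1*(-1/12) = 1/12 ≈ 0.083333)
y² = (1/12)² = 1/144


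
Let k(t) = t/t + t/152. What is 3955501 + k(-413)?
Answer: 601235891/152 ≈ 3.9555e+6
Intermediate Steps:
k(t) = 1 + t/152 (k(t) = 1 + t*(1/152) = 1 + t/152)
3955501 + k(-413) = 3955501 + (1 + (1/152)*(-413)) = 3955501 + (1 - 413/152) = 3955501 - 261/152 = 601235891/152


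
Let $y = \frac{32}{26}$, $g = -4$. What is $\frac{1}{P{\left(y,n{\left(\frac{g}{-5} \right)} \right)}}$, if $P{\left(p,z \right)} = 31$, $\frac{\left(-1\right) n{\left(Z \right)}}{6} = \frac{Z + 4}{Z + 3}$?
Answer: $\frac{1}{31} \approx 0.032258$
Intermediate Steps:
$n{\left(Z \right)} = - \frac{6 \left(4 + Z\right)}{3 + Z}$ ($n{\left(Z \right)} = - 6 \frac{Z + 4}{Z + 3} = - 6 \frac{4 + Z}{3 + Z} = - \frac{6 \left(4 + Z\right)}{3 + Z}$)
$y = \frac{16}{13}$ ($y = 32 \cdot \frac{1}{26} = \frac{16}{13} \approx 1.2308$)
$\frac{1}{P{\left(y,n{\left(\frac{g}{-5} \right)} \right)}} = \frac{1}{31}$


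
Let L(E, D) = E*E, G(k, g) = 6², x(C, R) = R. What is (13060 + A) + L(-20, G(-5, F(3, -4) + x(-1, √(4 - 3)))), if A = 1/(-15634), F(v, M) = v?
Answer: 210433639/15634 ≈ 13460.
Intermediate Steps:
G(k, g) = 36
A = -1/15634 ≈ -6.3963e-5
L(E, D) = E²
(13060 + A) + L(-20, G(-5, F(3, -4) + x(-1, √(4 - 3)))) = (13060 - 1/15634) + (-20)² = 204180039/15634 + 400 = 210433639/15634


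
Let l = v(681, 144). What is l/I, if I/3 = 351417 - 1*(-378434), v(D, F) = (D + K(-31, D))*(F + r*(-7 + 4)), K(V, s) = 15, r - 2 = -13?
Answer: 41064/729851 ≈ 0.056264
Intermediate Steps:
r = -11 (r = 2 - 13 = -11)
v(D, F) = (15 + D)*(33 + F) (v(D, F) = (D + 15)*(F - 11*(-7 + 4)) = (15 + D)*(F - 11*(-3)) = (15 + D)*(F + 33) = (15 + D)*(33 + F))
l = 123192 (l = 495 + 15*144 + 33*681 + 681*144 = 495 + 2160 + 22473 + 98064 = 123192)
I = 2189553 (I = 3*(351417 - 1*(-378434)) = 3*(351417 + 378434) = 3*729851 = 2189553)
l/I = 123192/2189553 = 123192*(1/2189553) = 41064/729851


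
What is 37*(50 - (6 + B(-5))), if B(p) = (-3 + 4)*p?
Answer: 1813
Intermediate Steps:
B(p) = p (B(p) = 1*p = p)
37*(50 - (6 + B(-5))) = 37*(50 - (6 - 5)) = 37*(50 - 1*1) = 37*(50 - 1) = 37*49 = 1813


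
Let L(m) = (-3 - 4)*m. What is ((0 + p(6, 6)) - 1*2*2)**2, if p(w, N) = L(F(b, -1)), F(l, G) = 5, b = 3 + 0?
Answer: 1521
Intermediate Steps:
b = 3
L(m) = -7*m
p(w, N) = -35 (p(w, N) = -7*5 = -35)
((0 + p(6, 6)) - 1*2*2)**2 = ((0 - 35) - 1*2*2)**2 = (-35 - 2*2)**2 = (-35 - 4)**2 = (-39)**2 = 1521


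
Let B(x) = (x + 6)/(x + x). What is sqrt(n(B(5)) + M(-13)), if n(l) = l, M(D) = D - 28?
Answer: I*sqrt(3990)/10 ≈ 6.3166*I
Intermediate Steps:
M(D) = -28 + D
B(x) = (6 + x)/(2*x) (B(x) = (6 + x)/((2*x)) = (6 + x)*(1/(2*x)) = (6 + x)/(2*x))
sqrt(n(B(5)) + M(-13)) = sqrt((1/2)*(6 + 5)/5 + (-28 - 13)) = sqrt((1/2)*(1/5)*11 - 41) = sqrt(11/10 - 41) = sqrt(-399/10) = I*sqrt(3990)/10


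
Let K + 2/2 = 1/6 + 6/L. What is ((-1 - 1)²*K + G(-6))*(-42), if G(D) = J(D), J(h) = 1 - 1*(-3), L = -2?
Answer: 476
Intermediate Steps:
K = -23/6 (K = -1 + (1/6 + 6/(-2)) = -1 + (1*(⅙) + 6*(-½)) = -1 + (⅙ - 3) = -1 - 17/6 = -23/6 ≈ -3.8333)
J(h) = 4 (J(h) = 1 + 3 = 4)
G(D) = 4
((-1 - 1)²*K + G(-6))*(-42) = ((-1 - 1)²*(-23/6) + 4)*(-42) = ((-2)²*(-23/6) + 4)*(-42) = (4*(-23/6) + 4)*(-42) = (-46/3 + 4)*(-42) = -34/3*(-42) = 476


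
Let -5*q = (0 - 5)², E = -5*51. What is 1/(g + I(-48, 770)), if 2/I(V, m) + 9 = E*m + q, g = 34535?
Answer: 98182/3390715369 ≈ 2.8956e-5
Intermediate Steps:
E = -255
q = -5 (q = -(0 - 5)²/5 = -⅕*(-5)² = -⅕*25 = -5)
I(V, m) = 2/(-14 - 255*m) (I(V, m) = 2/(-9 + (-255*m - 5)) = 2/(-9 + (-5 - 255*m)) = 2/(-14 - 255*m))
1/(g + I(-48, 770)) = 1/(34535 - 2/(14 + 255*770)) = 1/(34535 - 2/(14 + 196350)) = 1/(34535 - 2/196364) = 1/(34535 - 2*1/196364) = 1/(34535 - 1/98182) = 1/(3390715369/98182) = 98182/3390715369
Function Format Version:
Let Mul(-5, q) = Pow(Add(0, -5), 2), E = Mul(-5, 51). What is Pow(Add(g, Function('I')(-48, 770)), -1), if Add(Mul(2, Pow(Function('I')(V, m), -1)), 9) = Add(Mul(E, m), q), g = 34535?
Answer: Rational(98182, 3390715369) ≈ 2.8956e-5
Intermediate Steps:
E = -255
q = -5 (q = Mul(Rational(-1, 5), Pow(Add(0, -5), 2)) = Mul(Rational(-1, 5), Pow(-5, 2)) = Mul(Rational(-1, 5), 25) = -5)
Function('I')(V, m) = Mul(2, Pow(Add(-14, Mul(-255, m)), -1)) (Function('I')(V, m) = Mul(2, Pow(Add(-9, Add(Mul(-255, m), -5)), -1)) = Mul(2, Pow(Add(-9, Add(-5, Mul(-255, m))), -1)) = Mul(2, Pow(Add(-14, Mul(-255, m)), -1)))
Pow(Add(g, Function('I')(-48, 770)), -1) = Pow(Add(34535, Mul(-2, Pow(Add(14, Mul(255, 770)), -1))), -1) = Pow(Add(34535, Mul(-2, Pow(Add(14, 196350), -1))), -1) = Pow(Add(34535, Mul(-2, Pow(196364, -1))), -1) = Pow(Add(34535, Mul(-2, Rational(1, 196364))), -1) = Pow(Add(34535, Rational(-1, 98182)), -1) = Pow(Rational(3390715369, 98182), -1) = Rational(98182, 3390715369)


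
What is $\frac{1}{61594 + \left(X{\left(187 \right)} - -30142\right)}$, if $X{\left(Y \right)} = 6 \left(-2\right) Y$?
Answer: $\frac{1}{89492} \approx 1.1174 \cdot 10^{-5}$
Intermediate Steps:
$X{\left(Y \right)} = - 12 Y$
$\frac{1}{61594 + \left(X{\left(187 \right)} - -30142\right)} = \frac{1}{61594 - -27898} = \frac{1}{61594 + \left(-2244 + 30142\right)} = \frac{1}{61594 + 27898} = \frac{1}{89492}$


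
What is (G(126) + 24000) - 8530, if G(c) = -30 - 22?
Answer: 15418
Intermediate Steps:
G(c) = -52
(G(126) + 24000) - 8530 = (-52 + 24000) - 8530 = 23948 - 8530 = 15418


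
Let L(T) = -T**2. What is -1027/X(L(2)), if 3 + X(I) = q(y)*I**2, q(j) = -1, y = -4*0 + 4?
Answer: 1027/19 ≈ 54.053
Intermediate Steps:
y = 4 (y = 0 + 4 = 4)
X(I) = -3 - I**2
-1027/X(L(2)) = -1027/(-3 - (-1*2**2)**2) = -1027/(-3 - (-1*4)**2) = -1027/(-3 - 1*(-4)**2) = -1027/(-3 - 1*16) = -1027/(-3 - 16) = -1027/(-19) = -1027*(-1/19) = 1027/19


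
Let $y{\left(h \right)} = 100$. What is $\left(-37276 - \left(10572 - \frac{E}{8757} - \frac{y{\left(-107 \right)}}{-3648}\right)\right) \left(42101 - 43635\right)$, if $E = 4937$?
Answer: $\frac{97697447738657}{1331064} \approx 7.3398 \cdot 10^{7}$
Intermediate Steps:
$\left(-37276 - \left(10572 - \frac{E}{8757} - \frac{y{\left(-107 \right)}}{-3648}\right)\right) \left(42101 - 43635\right) = \left(-37276 + \left(\left(\frac{100}{-3648} + \frac{4937}{8757}\right) - 10572\right)\right) \left(42101 - 43635\right) = \left(-37276 + \left(\left(100 \left(- \frac{1}{3648}\right) + 4937 \cdot \frac{1}{8757}\right) - 10572\right)\right) \left(-1534\right) = \left(-37276 + \left(\left(- \frac{25}{912} + \frac{4937}{8757}\right) - 10572\right)\right) \left(-1534\right) = \left(-37276 + \left(\frac{1427873}{2662128} - 10572\right)\right) \left(-1534\right) = \left(-37276 - \frac{28142589343}{2662128}\right) \left(-1534\right) = \left(- \frac{127376072671}{2662128}\right) \left(-1534\right) = \frac{97697447738657}{1331064}$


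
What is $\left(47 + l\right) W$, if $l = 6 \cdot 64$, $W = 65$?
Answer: $28015$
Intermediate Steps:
$l = 384$
$\left(47 + l\right) W = \left(47 + 384\right) 65 = 431 \cdot 65 = 28015$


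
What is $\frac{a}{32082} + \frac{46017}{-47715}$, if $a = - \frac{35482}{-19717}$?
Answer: $- \frac{4851142838978}{5030439714285} \approx -0.96436$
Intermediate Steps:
$a = \frac{35482}{19717}$ ($a = \left(-35482\right) \left(- \frac{1}{19717}\right) = \frac{35482}{19717} \approx 1.7996$)
$\frac{a}{32082} + \frac{46017}{-47715} = \frac{35482}{19717 \cdot 32082} + \frac{46017}{-47715} = \frac{35482}{19717} \cdot \frac{1}{32082} + 46017 \left(- \frac{1}{47715}\right) = \frac{17741}{316280397} - \frac{15339}{15905} = - \frac{4851142838978}{5030439714285}$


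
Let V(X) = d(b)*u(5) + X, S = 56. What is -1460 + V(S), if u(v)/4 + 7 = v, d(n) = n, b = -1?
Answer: -1396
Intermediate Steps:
u(v) = -28 + 4*v
V(X) = 8 + X (V(X) = -(-28 + 4*5) + X = -(-28 + 20) + X = -1*(-8) + X = 8 + X)
-1460 + V(S) = -1460 + (8 + 56) = -1460 + 64 = -1396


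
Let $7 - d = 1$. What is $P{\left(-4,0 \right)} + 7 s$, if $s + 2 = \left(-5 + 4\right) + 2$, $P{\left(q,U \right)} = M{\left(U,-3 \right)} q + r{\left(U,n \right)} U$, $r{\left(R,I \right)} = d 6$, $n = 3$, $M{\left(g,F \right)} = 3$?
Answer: $-19$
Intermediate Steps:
$d = 6$ ($d = 7 - 1 = 6$)
$r{\left(R,I \right)} = 36$ ($r{\left(R,I \right)} = 6 \cdot 6 = 36$)
$P{\left(q,U \right)} = 3 q + 36 U$
$s = -1$ ($s = -2 + \left(\left(-5 + 4\right) + 2\right) = -2 + \left(-1 + 2\right) = -2 + 1 = -1$)
$P{\left(-4,0 \right)} + 7 s = \left(3 \left(-4\right) + 36 \cdot 0\right) + 7 \left(-1\right) = \left(-12 + 0\right) - 7 = -12 - 7 = -19$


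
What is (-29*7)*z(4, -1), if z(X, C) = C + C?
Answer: 406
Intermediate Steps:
z(X, C) = 2*C
(-29*7)*z(4, -1) = (-29*7)*(2*(-1)) = -203*(-2) = 406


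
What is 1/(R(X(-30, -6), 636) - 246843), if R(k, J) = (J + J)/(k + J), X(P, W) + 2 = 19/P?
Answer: -19001/4690225683 ≈ -4.0512e-6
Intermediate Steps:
X(P, W) = -2 + 19/P
R(k, J) = 2*J/(J + k) (R(k, J) = (2*J)/(J + k) = 2*J/(J + k))
1/(R(X(-30, -6), 636) - 246843) = 1/(2*636/(636 + (-2 + 19/(-30))) - 246843) = 1/(2*636/(636 + (-2 + 19*(-1/30))) - 246843) = 1/(2*636/(636 + (-2 - 19/30)) - 246843) = 1/(2*636/(636 - 79/30) - 246843) = 1/(2*636/(19001/30) - 246843) = 1/(2*636*(30/19001) - 246843) = 1/(38160/19001 - 246843) = 1/(-4690225683/19001) = -19001/4690225683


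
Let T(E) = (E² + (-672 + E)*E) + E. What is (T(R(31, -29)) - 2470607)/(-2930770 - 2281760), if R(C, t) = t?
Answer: 1224733/2606265 ≈ 0.46992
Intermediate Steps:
T(E) = E + E² + E*(-672 + E) (T(E) = (E² + E*(-672 + E)) + E = E + E² + E*(-672 + E))
(T(R(31, -29)) - 2470607)/(-2930770 - 2281760) = (-29*(-671 + 2*(-29)) - 2470607)/(-2930770 - 2281760) = (-29*(-671 - 58) - 2470607)/(-5212530) = (-29*(-729) - 2470607)*(-1/5212530) = (21141 - 2470607)*(-1/5212530) = -2449466*(-1/5212530) = 1224733/2606265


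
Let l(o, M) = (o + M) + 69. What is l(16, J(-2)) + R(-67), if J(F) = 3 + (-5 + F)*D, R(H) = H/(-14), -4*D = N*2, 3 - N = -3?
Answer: 1593/14 ≈ 113.79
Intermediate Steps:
N = 6 (N = 3 - 1*(-3) = 3 + 3 = 6)
D = -3 (D = -3*2/2 = -¼*12 = -3)
R(H) = -H/14 (R(H) = H*(-1/14) = -H/14)
J(F) = 18 - 3*F (J(F) = 3 + (-5 + F)*(-3) = 3 + (15 - 3*F) = 18 - 3*F)
l(o, M) = 69 + M + o (l(o, M) = (M + o) + 69 = 69 + M + o)
l(16, J(-2)) + R(-67) = (69 + (18 - 3*(-2)) + 16) - 1/14*(-67) = (69 + (18 + 6) + 16) + 67/14 = (69 + 24 + 16) + 67/14 = 109 + 67/14 = 1593/14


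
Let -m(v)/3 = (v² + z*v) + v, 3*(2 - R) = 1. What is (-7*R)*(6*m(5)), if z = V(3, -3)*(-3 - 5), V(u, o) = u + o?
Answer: 6300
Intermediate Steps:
R = 5/3 (R = 2 - ⅓*1 = 2 - ⅓ = 5/3 ≈ 1.6667)
V(u, o) = o + u
z = 0 (z = (-3 + 3)*(-3 - 5) = 0*(-8) = 0)
m(v) = -3*v - 3*v² (m(v) = -3*((v² + 0*v) + v) = -3*((v² + 0) + v) = -3*(v² + v) = -3*(v + v²) = -3*v - 3*v²)
(-7*R)*(6*m(5)) = (-7*5/3)*(6*(-3*5*(1 + 5))) = -70*(-3*5*6) = -70*(-90) = -35/3*(-540) = 6300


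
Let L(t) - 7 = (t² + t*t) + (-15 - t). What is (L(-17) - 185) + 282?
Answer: 684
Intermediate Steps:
L(t) = -8 - t + 2*t² (L(t) = 7 + ((t² + t*t) + (-15 - t)) = 7 + ((t² + t²) + (-15 - t)) = 7 + (2*t² + (-15 - t)) = 7 + (-15 - t + 2*t²) = -8 - t + 2*t²)
(L(-17) - 185) + 282 = ((-8 - 1*(-17) + 2*(-17)²) - 185) + 282 = ((-8 + 17 + 2*289) - 185) + 282 = ((-8 + 17 + 578) - 185) + 282 = (587 - 185) + 282 = 402 + 282 = 684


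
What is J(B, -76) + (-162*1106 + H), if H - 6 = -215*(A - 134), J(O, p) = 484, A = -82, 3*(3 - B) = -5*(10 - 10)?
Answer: -132242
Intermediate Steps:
B = 3 (B = 3 - (-5)*(10 - 10)/3 = 3 - (-5)*0/3 = 3 - ⅓*0 = 3 + 0 = 3)
H = 46446 (H = 6 - 215*(-82 - 134) = 6 - 215*(-216) = 6 + 46440 = 46446)
J(B, -76) + (-162*1106 + H) = 484 + (-162*1106 + 46446) = 484 + (-179172 + 46446) = 484 - 132726 = -132242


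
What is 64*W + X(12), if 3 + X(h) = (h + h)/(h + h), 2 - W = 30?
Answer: -1794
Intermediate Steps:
W = -28 (W = 2 - 1*30 = 2 - 30 = -28)
X(h) = -2 (X(h) = -3 + (h + h)/(h + h) = -3 + (2*h)/((2*h)) = -3 + (2*h)*(1/(2*h)) = -3 + 1 = -2)
64*W + X(12) = 64*(-28) - 2 = -1792 - 2 = -1794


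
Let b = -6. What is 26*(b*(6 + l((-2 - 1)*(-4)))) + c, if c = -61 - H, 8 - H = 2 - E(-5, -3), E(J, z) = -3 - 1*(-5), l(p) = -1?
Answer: -849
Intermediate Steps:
E(J, z) = 2 (E(J, z) = -3 + 5 = 2)
H = 8 (H = 8 - (2 - 1*2) = 8 - (2 - 2) = 8 - 1*0 = 8 + 0 = 8)
c = -69 (c = -61 - 1*8 = -61 - 8 = -69)
26*(b*(6 + l((-2 - 1)*(-4)))) + c = 26*(-6*(6 - 1)) - 69 = 26*(-6*5) - 69 = 26*(-30) - 69 = -780 - 69 = -849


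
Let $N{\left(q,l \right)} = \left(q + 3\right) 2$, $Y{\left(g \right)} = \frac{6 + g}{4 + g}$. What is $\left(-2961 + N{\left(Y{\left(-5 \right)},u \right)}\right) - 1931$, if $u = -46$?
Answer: $-4888$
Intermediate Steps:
$Y{\left(g \right)} = \frac{6 + g}{4 + g}$
$N{\left(q,l \right)} = 6 + 2 q$ ($N{\left(q,l \right)} = \left(3 + q\right) 2 = 6 + 2 q$)
$\left(-2961 + N{\left(Y{\left(-5 \right)},u \right)}\right) - 1931 = \left(-2961 + \left(6 + 2 \frac{6 - 5}{4 - 5}\right)\right) - 1931 = \left(-2961 + \left(6 + 2 \frac{1}{-1} \cdot 1\right)\right) - 1931 = \left(-2961 + \left(6 + 2 \left(\left(-1\right) 1\right)\right)\right) - 1931 = \left(-2961 + \left(6 + 2 \left(-1\right)\right)\right) - 1931 = \left(-2961 + \left(6 - 2\right)\right) - 1931 = \left(-2961 + 4\right) - 1931 = -2957 - 1931 = -4888$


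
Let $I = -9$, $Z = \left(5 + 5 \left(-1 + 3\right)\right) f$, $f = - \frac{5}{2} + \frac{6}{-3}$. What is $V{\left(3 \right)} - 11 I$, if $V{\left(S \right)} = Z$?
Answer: $\frac{63}{2} \approx 31.5$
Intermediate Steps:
$f = - \frac{9}{2}$ ($f = \left(-5\right) \frac{1}{2} + 6 \left(- \frac{1}{3}\right) = - \frac{5}{2} - 2 = - \frac{9}{2} \approx -4.5$)
$Z = - \frac{135}{2}$ ($Z = \left(5 + 5 \left(-1 + 3\right)\right) \left(- \frac{9}{2}\right) = \left(5 + 5 \cdot 2\right) \left(- \frac{9}{2}\right) = \left(5 + 10\right) \left(- \frac{9}{2}\right) = 15 \left(- \frac{9}{2}\right) = - \frac{135}{2} \approx -67.5$)
$V{\left(S \right)} = - \frac{135}{2}$
$V{\left(3 \right)} - 11 I = - \frac{135}{2} - -99 = - \frac{135}{2} + 99 = \frac{63}{2}$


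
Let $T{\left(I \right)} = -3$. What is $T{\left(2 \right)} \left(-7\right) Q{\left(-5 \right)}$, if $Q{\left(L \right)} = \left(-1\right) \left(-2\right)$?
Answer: $42$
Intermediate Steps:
$Q{\left(L \right)} = 2$
$T{\left(2 \right)} \left(-7\right) Q{\left(-5 \right)} = \left(-3\right) \left(-7\right) 2 = 21 \cdot 2 = 42$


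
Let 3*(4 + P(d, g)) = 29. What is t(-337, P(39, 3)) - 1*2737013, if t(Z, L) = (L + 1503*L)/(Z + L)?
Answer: -1360308245/497 ≈ -2.7370e+6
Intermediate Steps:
P(d, g) = 17/3 (P(d, g) = -4 + (1/3)*29 = -4 + 29/3 = 17/3)
t(Z, L) = 1504*L/(L + Z) (t(Z, L) = (1504*L)/(L + Z) = 1504*L/(L + Z))
t(-337, P(39, 3)) - 1*2737013 = 1504*(17/3)/(17/3 - 337) - 1*2737013 = 1504*(17/3)/(-994/3) - 2737013 = 1504*(17/3)*(-3/994) - 2737013 = -12784/497 - 2737013 = -1360308245/497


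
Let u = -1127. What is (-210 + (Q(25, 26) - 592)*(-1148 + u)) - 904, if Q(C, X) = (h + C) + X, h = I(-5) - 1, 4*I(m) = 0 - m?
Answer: 4916369/4 ≈ 1.2291e+6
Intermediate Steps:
I(m) = -m/4 (I(m) = (0 - m)/4 = (-m)/4 = -m/4)
h = ¼ (h = -¼*(-5) - 1 = 5/4 - 1 = ¼ ≈ 0.25000)
Q(C, X) = ¼ + C + X (Q(C, X) = (¼ + C) + X = ¼ + C + X)
(-210 + (Q(25, 26) - 592)*(-1148 + u)) - 904 = (-210 + ((¼ + 25 + 26) - 592)*(-1148 - 1127)) - 904 = (-210 + (205/4 - 592)*(-2275)) - 904 = (-210 - 2163/4*(-2275)) - 904 = (-210 + 4920825/4) - 904 = 4919985/4 - 904 = 4916369/4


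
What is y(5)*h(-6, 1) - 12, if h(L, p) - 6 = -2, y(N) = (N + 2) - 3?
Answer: 4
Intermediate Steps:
y(N) = -1 + N (y(N) = (2 + N) - 3 = -1 + N)
h(L, p) = 4 (h(L, p) = 6 - 2 = 4)
y(5)*h(-6, 1) - 12 = (-1 + 5)*4 - 12 = 4*4 - 12 = 16 - 12 = 4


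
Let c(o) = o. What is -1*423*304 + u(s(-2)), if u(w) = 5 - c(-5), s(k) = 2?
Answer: -128582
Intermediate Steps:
u(w) = 10 (u(w) = 5 - 1*(-5) = 5 + 5 = 10)
-1*423*304 + u(s(-2)) = -1*423*304 + 10 = -423*304 + 10 = -128592 + 10 = -128582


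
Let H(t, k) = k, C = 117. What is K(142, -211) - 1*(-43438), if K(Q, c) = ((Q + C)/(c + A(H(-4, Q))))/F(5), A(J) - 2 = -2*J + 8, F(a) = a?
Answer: 105336891/2425 ≈ 43438.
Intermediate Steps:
A(J) = 10 - 2*J (A(J) = 2 + (-2*J + 8) = 2 + (8 - 2*J) = 10 - 2*J)
K(Q, c) = (117 + Q)/(5*(10 + c - 2*Q)) (K(Q, c) = ((Q + 117)/(c + (10 - 2*Q)))/5 = ((117 + Q)/(10 + c - 2*Q))*(1/5) = (117 + Q)/(5*(10 + c - 2*Q)))
K(142, -211) - 1*(-43438) = (117 + 142)/(5*(10 - 211 - 2*142)) - 1*(-43438) = (1/5)*259/(10 - 211 - 284) + 43438 = (1/5)*259/(-485) + 43438 = (1/5)*(-1/485)*259 + 43438 = -259/2425 + 43438 = 105336891/2425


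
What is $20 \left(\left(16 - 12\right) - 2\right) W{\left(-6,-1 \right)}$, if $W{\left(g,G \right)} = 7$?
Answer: $280$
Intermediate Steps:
$20 \left(\left(16 - 12\right) - 2\right) W{\left(-6,-1 \right)} = 20 \left(\left(16 - 12\right) - 2\right) 7 = 20 \left(4 - 2\right) 7 = 20 \cdot 2 \cdot 7 = 40 \cdot 7 = 280$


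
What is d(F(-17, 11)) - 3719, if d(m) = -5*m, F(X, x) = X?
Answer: -3634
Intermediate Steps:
d(F(-17, 11)) - 3719 = -5*(-17) - 3719 = 85 - 3719 = -3634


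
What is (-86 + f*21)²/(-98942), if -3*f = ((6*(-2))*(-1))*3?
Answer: -57122/49471 ≈ -1.1547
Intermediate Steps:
f = -12 (f = -(6*(-2))*(-1)*3/3 = -(-12*(-1))*3/3 = -4*3 = -⅓*36 = -12)
(-86 + f*21)²/(-98942) = (-86 - 12*21)²/(-98942) = (-86 - 252)²*(-1/98942) = (-338)²*(-1/98942) = 114244*(-1/98942) = -57122/49471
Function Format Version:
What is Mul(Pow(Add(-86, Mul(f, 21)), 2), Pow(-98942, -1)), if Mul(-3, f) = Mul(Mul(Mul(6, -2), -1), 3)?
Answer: Rational(-57122, 49471) ≈ -1.1547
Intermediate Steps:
f = -12 (f = Mul(Rational(-1, 3), Mul(Mul(Mul(6, -2), -1), 3)) = Mul(Rational(-1, 3), Mul(Mul(-12, -1), 3)) = Mul(Rational(-1, 3), Mul(12, 3)) = Mul(Rational(-1, 3), 36) = -12)
Mul(Pow(Add(-86, Mul(f, 21)), 2), Pow(-98942, -1)) = Mul(Pow(Add(-86, Mul(-12, 21)), 2), Pow(-98942, -1)) = Mul(Pow(Add(-86, -252), 2), Rational(-1, 98942)) = Mul(Pow(-338, 2), Rational(-1, 98942)) = Mul(114244, Rational(-1, 98942)) = Rational(-57122, 49471)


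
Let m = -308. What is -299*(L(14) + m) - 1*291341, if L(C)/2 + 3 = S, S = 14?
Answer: -205827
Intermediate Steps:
L(C) = 22 (L(C) = -6 + 2*14 = -6 + 28 = 22)
-299*(L(14) + m) - 1*291341 = -299*(22 - 308) - 1*291341 = -299*(-286) - 291341 = 85514 - 291341 = -205827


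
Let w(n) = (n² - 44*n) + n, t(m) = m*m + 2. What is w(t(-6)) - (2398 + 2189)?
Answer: -4777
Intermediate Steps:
t(m) = 2 + m² (t(m) = m² + 2 = 2 + m²)
w(n) = n² - 43*n
w(t(-6)) - (2398 + 2189) = (2 + (-6)²)*(-43 + (2 + (-6)²)) - (2398 + 2189) = (2 + 36)*(-43 + (2 + 36)) - 1*4587 = 38*(-43 + 38) - 4587 = 38*(-5) - 4587 = -190 - 4587 = -4777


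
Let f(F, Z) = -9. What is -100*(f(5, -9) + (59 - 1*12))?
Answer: -3800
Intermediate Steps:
-100*(f(5, -9) + (59 - 1*12)) = -100*(-9 + (59 - 1*12)) = -100*(-9 + (59 - 12)) = -100*(-9 + 47) = -100*38 = -3800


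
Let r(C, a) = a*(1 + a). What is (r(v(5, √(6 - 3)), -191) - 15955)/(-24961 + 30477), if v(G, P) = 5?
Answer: 2905/788 ≈ 3.6865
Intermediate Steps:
(r(v(5, √(6 - 3)), -191) - 15955)/(-24961 + 30477) = (-191*(1 - 191) - 15955)/(-24961 + 30477) = (-191*(-190) - 15955)/5516 = (36290 - 15955)*(1/5516) = 20335*(1/5516) = 2905/788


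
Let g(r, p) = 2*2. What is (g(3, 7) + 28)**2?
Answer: 1024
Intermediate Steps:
g(r, p) = 4
(g(3, 7) + 28)**2 = (4 + 28)**2 = 32**2 = 1024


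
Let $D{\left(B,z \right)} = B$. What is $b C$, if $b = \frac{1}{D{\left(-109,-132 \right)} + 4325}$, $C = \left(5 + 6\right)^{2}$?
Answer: $\frac{121}{4216} \approx 0.0287$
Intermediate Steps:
$C = 121$ ($C = 11^{2} = 121$)
$b = \frac{1}{4216}$ ($b = \frac{1}{-109 + 4325} = \frac{1}{4216} \approx 0.00023719$)
$b C = \frac{1}{4216} \cdot 121 = \frac{121}{4216}$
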